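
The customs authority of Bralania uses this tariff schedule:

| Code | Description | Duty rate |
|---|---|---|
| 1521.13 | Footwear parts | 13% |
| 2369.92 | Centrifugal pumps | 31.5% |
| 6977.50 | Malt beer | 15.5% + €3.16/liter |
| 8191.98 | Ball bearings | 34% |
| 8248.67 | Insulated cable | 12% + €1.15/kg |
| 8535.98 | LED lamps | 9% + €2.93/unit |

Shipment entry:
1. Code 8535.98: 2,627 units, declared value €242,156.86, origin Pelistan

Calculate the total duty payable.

Line 1 (8535.98, Pelistan, 2,627 units, €242,156.86):
Base rate for 8535.98 is 9% + €2.93/unit.
Duty = €242,156.86 × 9% + 2,627 × €2.93 = €29,491.23.

€29,491.23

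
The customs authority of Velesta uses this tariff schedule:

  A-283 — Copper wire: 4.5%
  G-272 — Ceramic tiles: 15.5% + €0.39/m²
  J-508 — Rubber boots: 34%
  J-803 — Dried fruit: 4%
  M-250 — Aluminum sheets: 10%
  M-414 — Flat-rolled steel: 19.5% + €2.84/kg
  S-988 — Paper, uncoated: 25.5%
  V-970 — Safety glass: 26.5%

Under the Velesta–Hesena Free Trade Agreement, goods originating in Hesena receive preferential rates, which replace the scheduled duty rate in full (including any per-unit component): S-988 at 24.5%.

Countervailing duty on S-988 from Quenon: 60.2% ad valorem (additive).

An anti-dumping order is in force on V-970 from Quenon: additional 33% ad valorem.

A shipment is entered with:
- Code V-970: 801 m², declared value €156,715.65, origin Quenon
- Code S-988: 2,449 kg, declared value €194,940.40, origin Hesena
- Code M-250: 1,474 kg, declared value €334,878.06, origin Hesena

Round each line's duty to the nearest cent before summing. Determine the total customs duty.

€174,494.02

Line 1 (V-970, Quenon, 801 m², €156,715.65):
Base rate for V-970 is 26.5%.
Additional duty on V-970 from Quenon: +33%. Applied ad valorem rate: 26.5% + 33% = 59.5%.
Duty = €156,715.65 × 59.5% = €93,245.81.
Line 2 (S-988, Hesena, 2,449 kg, €194,940.40):
Base rate for S-988 is 25.5%.
Origin Hesena qualifies under the Velesta–Hesena agreement and S-988 is covered: preferential rate 24.5% applies instead.
The additional-duty order on S-988 targets Quenon, not Hesena; it does not apply.
Duty = €194,940.40 × 24.5% = €47,760.40.
Line 3 (M-250, Hesena, 1,474 kg, €334,878.06):
Base rate for M-250 is 10%.
Origin Hesena is the FTA partner but M-250 is not on the preference list; base rate stands.
Duty = €334,878.06 × 10% = €33,487.81.
Total = €93,245.81 + €47,760.40 + €33,487.81 = €174,494.02.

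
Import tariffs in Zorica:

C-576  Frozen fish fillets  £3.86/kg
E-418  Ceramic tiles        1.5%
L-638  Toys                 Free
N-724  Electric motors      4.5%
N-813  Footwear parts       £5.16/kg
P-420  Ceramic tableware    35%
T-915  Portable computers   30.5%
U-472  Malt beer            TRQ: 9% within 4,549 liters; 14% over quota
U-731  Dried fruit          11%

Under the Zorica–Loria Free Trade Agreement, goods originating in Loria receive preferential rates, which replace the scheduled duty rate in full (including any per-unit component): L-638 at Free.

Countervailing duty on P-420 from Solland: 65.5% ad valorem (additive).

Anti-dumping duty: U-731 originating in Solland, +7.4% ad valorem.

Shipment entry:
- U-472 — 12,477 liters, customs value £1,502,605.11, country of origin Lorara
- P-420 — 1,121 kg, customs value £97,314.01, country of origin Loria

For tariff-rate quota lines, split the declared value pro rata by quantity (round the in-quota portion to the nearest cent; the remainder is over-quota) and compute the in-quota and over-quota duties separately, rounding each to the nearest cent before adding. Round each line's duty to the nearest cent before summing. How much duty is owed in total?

Line 1 (U-472, Lorara, 12,477 liters, £1,502,605.11):
Code U-472 is under a tariff-rate quota (threshold 4,549 liters). In-quota: 4,549 liters at 9%; over-quota: 7,928 liters at 14%.
Pro-rata value split: in-quota = £1,502,605.11 × 4,549/12,477 = £547,836.07; over-quota = £1,502,605.11 − £547,836.07 = £954,769.04.
In-quota duty = £547,836.07 × 9% = £49,305.25. Over-quota duty = £954,769.04 × 14% = £133,667.67.
Line duty = £49,305.25 + £133,667.67 = £182,972.92.
Line 2 (P-420, Loria, 1,121 kg, £97,314.01):
Base rate for P-420 is 35%.
Origin Loria is the FTA partner but P-420 is not on the preference list; base rate stands.
The additional-duty order on P-420 targets Solland, not Loria; it does not apply.
Duty = £97,314.01 × 35% = £34,059.90.
Total = £182,972.92 + £34,059.90 = £217,032.82.

£217,032.82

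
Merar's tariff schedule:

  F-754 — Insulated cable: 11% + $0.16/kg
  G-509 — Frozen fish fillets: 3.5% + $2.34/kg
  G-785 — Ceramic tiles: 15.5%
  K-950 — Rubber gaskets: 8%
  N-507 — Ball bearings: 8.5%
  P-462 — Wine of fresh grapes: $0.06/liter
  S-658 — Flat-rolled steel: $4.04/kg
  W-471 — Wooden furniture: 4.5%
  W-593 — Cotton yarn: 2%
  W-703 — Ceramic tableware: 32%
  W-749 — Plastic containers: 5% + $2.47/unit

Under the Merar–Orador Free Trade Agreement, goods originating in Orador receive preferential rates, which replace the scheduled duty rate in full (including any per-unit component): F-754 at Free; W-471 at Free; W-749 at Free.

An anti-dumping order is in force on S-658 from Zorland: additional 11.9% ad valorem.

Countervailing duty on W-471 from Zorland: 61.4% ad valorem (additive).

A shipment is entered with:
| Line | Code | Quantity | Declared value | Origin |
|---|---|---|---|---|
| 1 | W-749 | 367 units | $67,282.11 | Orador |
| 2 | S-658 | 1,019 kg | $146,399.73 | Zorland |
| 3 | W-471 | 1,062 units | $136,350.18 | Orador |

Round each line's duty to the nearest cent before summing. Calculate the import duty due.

Line 1 (W-749, Orador, 367 units, $67,282.11):
Base rate for W-749 is 5% + $2.47/unit.
Origin Orador qualifies under the Merar–Orador agreement and W-749 is covered: preferential rate Free applies instead.
Duty = $67,282.11 × 0% = $0.00.
Line 2 (S-658, Zorland, 1,019 kg, $146,399.73):
Base rate for S-658 is $4.04/kg.
Additional duty on S-658 from Zorland: +11.9% ad valorem. Applied ad valorem rate = 11.9%.
Duty = $146,399.73 × 11.9% + 1,019 × $4.04 = $21,538.33.
Line 3 (W-471, Orador, 1,062 units, $136,350.18):
Base rate for W-471 is 4.5%.
Origin Orador qualifies under the Merar–Orador agreement and W-471 is covered: preferential rate Free applies instead.
The additional-duty order on W-471 targets Zorland, not Orador; it does not apply.
Duty = $136,350.18 × 0% = $0.00.
Total = $0.00 + $21,538.33 + $0.00 = $21,538.33.

$21,538.33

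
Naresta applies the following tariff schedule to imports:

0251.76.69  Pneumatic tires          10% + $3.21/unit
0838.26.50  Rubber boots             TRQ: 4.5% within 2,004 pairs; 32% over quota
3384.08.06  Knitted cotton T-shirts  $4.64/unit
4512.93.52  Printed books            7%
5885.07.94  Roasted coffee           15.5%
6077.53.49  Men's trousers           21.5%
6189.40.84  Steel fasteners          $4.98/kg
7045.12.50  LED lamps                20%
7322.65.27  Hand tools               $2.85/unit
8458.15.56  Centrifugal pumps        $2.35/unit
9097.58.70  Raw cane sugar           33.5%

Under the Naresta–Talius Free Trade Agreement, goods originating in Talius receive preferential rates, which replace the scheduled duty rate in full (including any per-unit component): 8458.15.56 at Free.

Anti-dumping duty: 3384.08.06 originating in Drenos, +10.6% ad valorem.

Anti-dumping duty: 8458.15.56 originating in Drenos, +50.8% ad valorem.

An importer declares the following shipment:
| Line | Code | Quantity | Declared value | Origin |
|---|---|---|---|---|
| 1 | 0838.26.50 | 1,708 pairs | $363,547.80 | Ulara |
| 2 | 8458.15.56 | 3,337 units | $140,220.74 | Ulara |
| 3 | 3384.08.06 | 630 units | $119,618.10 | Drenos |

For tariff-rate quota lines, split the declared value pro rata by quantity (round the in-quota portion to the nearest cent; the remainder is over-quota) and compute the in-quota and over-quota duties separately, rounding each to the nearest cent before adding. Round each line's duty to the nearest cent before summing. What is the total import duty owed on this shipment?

Line 1 (0838.26.50, Ulara, 1,708 pairs, $363,547.80):
Code 0838.26.50 is under a tariff-rate quota (threshold 2,004 pairs). Quantity 1,708 pairs is within the quota, so the in-quota rate 4.5% applies to the full value.
Duty = $363,547.80 × 4.5% = $16,359.65.
Line 2 (8458.15.56, Ulara, 3,337 units, $140,220.74):
Base rate for 8458.15.56 is $2.35/unit.
8458.15.56 has an FTA preferential rate, but origin Ulara is not Talius; base rate stands.
The additional-duty order on 8458.15.56 targets Drenos, not Ulara; it does not apply.
Duty = 3,337 × $2.35 = $7,841.95.
Line 3 (3384.08.06, Drenos, 630 units, $119,618.10):
Base rate for 3384.08.06 is $4.64/unit.
Additional duty on 3384.08.06 from Drenos: +10.6% ad valorem. Applied ad valorem rate = 10.6%.
Duty = $119,618.10 × 10.6% + 630 × $4.64 = $15,602.72.
Total = $16,359.65 + $7,841.95 + $15,602.72 = $39,804.32.

$39,804.32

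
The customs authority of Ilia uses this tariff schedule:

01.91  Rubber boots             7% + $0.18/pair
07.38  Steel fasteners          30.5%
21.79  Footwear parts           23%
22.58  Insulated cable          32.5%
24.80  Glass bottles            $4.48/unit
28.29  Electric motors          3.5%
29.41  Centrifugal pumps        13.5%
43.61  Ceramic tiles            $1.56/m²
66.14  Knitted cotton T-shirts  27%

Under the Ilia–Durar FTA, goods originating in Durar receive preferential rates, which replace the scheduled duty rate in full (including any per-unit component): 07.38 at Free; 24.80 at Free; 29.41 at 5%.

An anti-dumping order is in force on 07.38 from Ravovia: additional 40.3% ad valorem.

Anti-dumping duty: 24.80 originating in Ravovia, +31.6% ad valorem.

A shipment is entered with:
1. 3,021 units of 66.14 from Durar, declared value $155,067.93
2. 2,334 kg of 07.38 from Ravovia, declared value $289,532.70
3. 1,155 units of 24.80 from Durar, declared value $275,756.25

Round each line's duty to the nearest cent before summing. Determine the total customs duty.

$246,857.49

Line 1 (66.14, Durar, 3,021 units, $155,067.93):
Base rate for 66.14 is 27%.
Origin Durar is the FTA partner but 66.14 is not on the preference list; base rate stands.
Duty = $155,067.93 × 27% = $41,868.34.
Line 2 (07.38, Ravovia, 2,334 kg, $289,532.70):
Base rate for 07.38 is 30.5%.
07.38 has an FTA preferential rate, but origin Ravovia is not Durar; base rate stands.
Additional duty on 07.38 from Ravovia: +40.3%. Applied ad valorem rate: 30.5% + 40.3% = 70.8%.
Duty = $289,532.70 × 70.8% = $204,989.15.
Line 3 (24.80, Durar, 1,155 units, $275,756.25):
Base rate for 24.80 is $4.48/unit.
Origin Durar qualifies under the Ilia–Durar agreement and 24.80 is covered: preferential rate Free applies instead.
The additional-duty order on 24.80 targets Ravovia, not Durar; it does not apply.
Duty = $275,756.25 × 0% = $0.00.
Total = $41,868.34 + $204,989.15 + $0.00 = $246,857.49.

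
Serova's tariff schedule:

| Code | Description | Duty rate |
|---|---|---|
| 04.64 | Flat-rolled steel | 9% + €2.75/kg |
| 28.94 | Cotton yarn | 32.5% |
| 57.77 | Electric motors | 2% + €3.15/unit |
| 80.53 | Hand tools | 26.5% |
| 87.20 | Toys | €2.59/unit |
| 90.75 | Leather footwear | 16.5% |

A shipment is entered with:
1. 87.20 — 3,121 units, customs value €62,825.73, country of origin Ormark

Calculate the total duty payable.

Line 1 (87.20, Ormark, 3,121 units, €62,825.73):
Base rate for 87.20 is €2.59/unit.
Duty = 3,121 × €2.59 = €8,083.39.

€8,083.39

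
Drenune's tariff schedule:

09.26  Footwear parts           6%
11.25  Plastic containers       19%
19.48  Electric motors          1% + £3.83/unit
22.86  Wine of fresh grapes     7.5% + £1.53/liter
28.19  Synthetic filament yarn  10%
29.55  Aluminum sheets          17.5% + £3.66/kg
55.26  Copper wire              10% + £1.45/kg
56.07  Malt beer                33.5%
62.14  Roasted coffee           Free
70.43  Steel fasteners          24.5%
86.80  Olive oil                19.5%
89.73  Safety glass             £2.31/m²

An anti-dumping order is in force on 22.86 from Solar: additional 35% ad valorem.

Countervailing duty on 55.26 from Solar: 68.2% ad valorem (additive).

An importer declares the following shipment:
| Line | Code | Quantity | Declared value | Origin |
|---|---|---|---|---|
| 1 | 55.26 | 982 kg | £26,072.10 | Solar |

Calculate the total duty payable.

Line 1 (55.26, Solar, 982 kg, £26,072.10):
Base rate for 55.26 is 10% + £1.45/kg.
Additional duty on 55.26 from Solar: +68.2%. Applied ad valorem rate: 10% + 68.2% = 78.2%.
Duty = £26,072.10 × 78.2% + 982 × £1.45 = £21,812.28.

£21,812.28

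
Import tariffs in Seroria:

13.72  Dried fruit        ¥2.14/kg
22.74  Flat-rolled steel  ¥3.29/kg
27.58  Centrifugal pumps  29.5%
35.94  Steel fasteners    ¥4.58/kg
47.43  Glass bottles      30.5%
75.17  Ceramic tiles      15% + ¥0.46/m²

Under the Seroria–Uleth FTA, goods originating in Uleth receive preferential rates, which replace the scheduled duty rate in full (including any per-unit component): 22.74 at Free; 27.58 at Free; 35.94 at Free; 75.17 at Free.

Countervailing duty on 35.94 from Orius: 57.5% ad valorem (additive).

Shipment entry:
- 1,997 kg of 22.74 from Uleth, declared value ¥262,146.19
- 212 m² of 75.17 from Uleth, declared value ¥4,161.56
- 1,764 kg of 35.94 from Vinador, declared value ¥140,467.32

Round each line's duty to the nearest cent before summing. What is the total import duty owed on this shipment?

Line 1 (22.74, Uleth, 1,997 kg, ¥262,146.19):
Base rate for 22.74 is ¥3.29/kg.
Origin Uleth qualifies under the Seroria–Uleth agreement and 22.74 is covered: preferential rate Free applies instead.
Duty = ¥262,146.19 × 0% = ¥0.00.
Line 2 (75.17, Uleth, 212 m², ¥4,161.56):
Base rate for 75.17 is 15% + ¥0.46/m².
Origin Uleth qualifies under the Seroria–Uleth agreement and 75.17 is covered: preferential rate Free applies instead.
Duty = ¥4,161.56 × 0% = ¥0.00.
Line 3 (35.94, Vinador, 1,764 kg, ¥140,467.32):
Base rate for 35.94 is ¥4.58/kg.
35.94 has an FTA preferential rate, but origin Vinador is not Uleth; base rate stands.
The additional-duty order on 35.94 targets Orius, not Vinador; it does not apply.
Duty = 1,764 × ¥4.58 = ¥8,079.12.
Total = ¥0.00 + ¥0.00 + ¥8,079.12 = ¥8,079.12.

¥8,079.12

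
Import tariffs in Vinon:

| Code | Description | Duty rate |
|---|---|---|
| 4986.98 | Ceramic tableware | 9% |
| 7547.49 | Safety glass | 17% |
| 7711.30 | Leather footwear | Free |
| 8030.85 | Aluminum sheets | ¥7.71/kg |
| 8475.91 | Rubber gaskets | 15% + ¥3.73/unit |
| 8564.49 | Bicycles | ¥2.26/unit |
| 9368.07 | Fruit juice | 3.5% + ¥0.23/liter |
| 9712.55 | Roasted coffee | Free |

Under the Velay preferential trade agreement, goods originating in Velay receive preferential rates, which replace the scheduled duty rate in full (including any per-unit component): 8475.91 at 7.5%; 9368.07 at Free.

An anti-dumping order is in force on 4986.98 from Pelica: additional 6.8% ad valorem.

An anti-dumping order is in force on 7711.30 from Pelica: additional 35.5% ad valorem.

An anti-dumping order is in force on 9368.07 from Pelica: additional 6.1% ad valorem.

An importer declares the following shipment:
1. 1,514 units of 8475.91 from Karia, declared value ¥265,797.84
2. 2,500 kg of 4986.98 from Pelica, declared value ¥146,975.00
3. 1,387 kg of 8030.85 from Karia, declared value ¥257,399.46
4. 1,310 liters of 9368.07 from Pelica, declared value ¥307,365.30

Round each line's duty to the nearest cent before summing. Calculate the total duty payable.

Line 1 (8475.91, Karia, 1,514 units, ¥265,797.84):
Base rate for 8475.91 is 15% + ¥3.73/unit.
8475.91 has an FTA preferential rate, but origin Karia is not Velay; base rate stands.
Duty = ¥265,797.84 × 15% + 1,514 × ¥3.73 = ¥45,516.90.
Line 2 (4986.98, Pelica, 2,500 kg, ¥146,975.00):
Base rate for 4986.98 is 9%.
Additional duty on 4986.98 from Pelica: +6.8%. Applied ad valorem rate: 9% + 6.8% = 15.8%.
Duty = ¥146,975.00 × 15.8% = ¥23,222.05.
Line 3 (8030.85, Karia, 1,387 kg, ¥257,399.46):
Base rate for 8030.85 is ¥7.71/kg.
Duty = 1,387 × ¥7.71 = ¥10,693.77.
Line 4 (9368.07, Pelica, 1,310 liters, ¥307,365.30):
Base rate for 9368.07 is 3.5% + ¥0.23/liter.
9368.07 has an FTA preferential rate, but origin Pelica is not Velay; base rate stands.
Additional duty on 9368.07 from Pelica: +6.1%. Applied ad valorem rate: 3.5% + 6.1% = 9.6%.
Duty = ¥307,365.30 × 9.6% + 1,310 × ¥0.23 = ¥29,808.37.
Total = ¥45,516.90 + ¥23,222.05 + ¥10,693.77 + ¥29,808.37 = ¥109,241.09.

¥109,241.09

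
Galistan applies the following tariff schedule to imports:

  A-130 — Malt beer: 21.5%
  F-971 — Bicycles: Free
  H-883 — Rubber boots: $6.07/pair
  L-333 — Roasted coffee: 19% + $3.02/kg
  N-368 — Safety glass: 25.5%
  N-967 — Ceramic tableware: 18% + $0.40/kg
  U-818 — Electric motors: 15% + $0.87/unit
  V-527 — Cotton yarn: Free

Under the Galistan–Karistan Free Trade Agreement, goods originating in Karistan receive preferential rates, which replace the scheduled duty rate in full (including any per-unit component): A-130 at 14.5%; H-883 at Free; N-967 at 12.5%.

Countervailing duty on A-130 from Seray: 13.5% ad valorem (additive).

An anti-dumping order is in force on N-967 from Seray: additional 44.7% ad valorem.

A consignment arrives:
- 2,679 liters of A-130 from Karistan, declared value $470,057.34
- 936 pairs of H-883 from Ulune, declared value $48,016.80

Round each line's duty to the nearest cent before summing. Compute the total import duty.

$73,839.83

Line 1 (A-130, Karistan, 2,679 liters, $470,057.34):
Base rate for A-130 is 21.5%.
Origin Karistan qualifies under the Galistan–Karistan agreement and A-130 is covered: preferential rate 14.5% applies instead.
The additional-duty order on A-130 targets Seray, not Karistan; it does not apply.
Duty = $470,057.34 × 14.5% = $68,158.31.
Line 2 (H-883, Ulune, 936 pairs, $48,016.80):
Base rate for H-883 is $6.07/pair.
H-883 has an FTA preferential rate, but origin Ulune is not Karistan; base rate stands.
Duty = 936 × $6.07 = $5,681.52.
Total = $68,158.31 + $5,681.52 = $73,839.83.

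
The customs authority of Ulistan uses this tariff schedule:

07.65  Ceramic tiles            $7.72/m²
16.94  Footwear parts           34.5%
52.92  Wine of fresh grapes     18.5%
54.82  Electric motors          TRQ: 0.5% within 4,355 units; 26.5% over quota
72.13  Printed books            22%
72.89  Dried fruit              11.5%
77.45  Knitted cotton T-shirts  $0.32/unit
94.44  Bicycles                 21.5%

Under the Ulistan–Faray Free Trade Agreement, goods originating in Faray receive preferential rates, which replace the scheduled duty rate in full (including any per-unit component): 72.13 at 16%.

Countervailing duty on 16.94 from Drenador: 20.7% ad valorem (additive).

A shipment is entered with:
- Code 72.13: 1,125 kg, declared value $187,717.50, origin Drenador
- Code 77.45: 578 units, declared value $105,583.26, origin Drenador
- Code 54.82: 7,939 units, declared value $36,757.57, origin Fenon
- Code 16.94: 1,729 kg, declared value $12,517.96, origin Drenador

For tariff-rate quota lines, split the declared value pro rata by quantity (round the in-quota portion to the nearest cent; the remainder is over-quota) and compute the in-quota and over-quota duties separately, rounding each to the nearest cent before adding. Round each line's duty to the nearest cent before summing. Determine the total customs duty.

Line 1 (72.13, Drenador, 1,125 kg, $187,717.50):
Base rate for 72.13 is 22%.
72.13 has an FTA preferential rate, but origin Drenador is not Faray; base rate stands.
Duty = $187,717.50 × 22% = $41,297.85.
Line 2 (77.45, Drenador, 578 units, $105,583.26):
Base rate for 77.45 is $0.32/unit.
Duty = 578 × $0.32 = $184.96.
Line 3 (54.82, Fenon, 7,939 units, $36,757.57):
Code 54.82 is under a tariff-rate quota (threshold 4,355 units). In-quota: 4,355 units at 0.5%; over-quota: 3,584 units at 26.5%.
Pro-rata value split: in-quota = $36,757.57 × 4,355/7,939 = $20,163.65; over-quota = $36,757.57 − $20,163.65 = $16,593.92.
In-quota duty = $20,163.65 × 0.5% = $100.82. Over-quota duty = $16,593.92 × 26.5% = $4,397.39.
Line duty = $100.82 + $4,397.39 = $4,498.21.
Line 4 (16.94, Drenador, 1,729 kg, $12,517.96):
Base rate for 16.94 is 34.5%.
Additional duty on 16.94 from Drenador: +20.7%. Applied ad valorem rate: 34.5% + 20.7% = 55.2%.
Duty = $12,517.96 × 55.2% = $6,909.91.
Total = $41,297.85 + $184.96 + $4,498.21 + $6,909.91 = $52,890.93.

$52,890.93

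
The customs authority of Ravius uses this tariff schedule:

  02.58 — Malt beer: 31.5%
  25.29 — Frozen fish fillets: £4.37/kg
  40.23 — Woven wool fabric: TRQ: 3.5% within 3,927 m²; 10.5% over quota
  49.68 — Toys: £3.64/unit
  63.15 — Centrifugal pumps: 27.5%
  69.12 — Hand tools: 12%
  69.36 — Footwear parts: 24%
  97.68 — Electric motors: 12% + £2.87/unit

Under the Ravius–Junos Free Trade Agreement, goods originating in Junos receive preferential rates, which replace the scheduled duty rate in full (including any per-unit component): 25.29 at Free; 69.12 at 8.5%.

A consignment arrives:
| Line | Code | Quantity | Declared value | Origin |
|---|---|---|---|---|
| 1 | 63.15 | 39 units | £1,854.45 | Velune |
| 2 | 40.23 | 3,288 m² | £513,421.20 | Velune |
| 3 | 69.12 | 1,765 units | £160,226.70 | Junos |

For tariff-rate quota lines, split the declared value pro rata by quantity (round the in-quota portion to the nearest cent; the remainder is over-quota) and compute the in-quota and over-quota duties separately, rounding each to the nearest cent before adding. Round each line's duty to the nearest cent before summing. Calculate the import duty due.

Line 1 (63.15, Velune, 39 units, £1,854.45):
Base rate for 63.15 is 27.5%.
Duty = £1,854.45 × 27.5% = £509.97.
Line 2 (40.23, Velune, 3,288 m², £513,421.20):
Code 40.23 is under a tariff-rate quota (threshold 3,927 m²). Quantity 3,288 m² is within the quota, so the in-quota rate 3.5% applies to the full value.
Duty = £513,421.20 × 3.5% = £17,969.74.
Line 3 (69.12, Junos, 1,765 units, £160,226.70):
Base rate for 69.12 is 12%.
Origin Junos qualifies under the Ravius–Junos agreement and 69.12 is covered: preferential rate 8.5% applies instead.
Duty = £160,226.70 × 8.5% = £13,619.27.
Total = £509.97 + £17,969.74 + £13,619.27 = £32,098.98.

£32,098.98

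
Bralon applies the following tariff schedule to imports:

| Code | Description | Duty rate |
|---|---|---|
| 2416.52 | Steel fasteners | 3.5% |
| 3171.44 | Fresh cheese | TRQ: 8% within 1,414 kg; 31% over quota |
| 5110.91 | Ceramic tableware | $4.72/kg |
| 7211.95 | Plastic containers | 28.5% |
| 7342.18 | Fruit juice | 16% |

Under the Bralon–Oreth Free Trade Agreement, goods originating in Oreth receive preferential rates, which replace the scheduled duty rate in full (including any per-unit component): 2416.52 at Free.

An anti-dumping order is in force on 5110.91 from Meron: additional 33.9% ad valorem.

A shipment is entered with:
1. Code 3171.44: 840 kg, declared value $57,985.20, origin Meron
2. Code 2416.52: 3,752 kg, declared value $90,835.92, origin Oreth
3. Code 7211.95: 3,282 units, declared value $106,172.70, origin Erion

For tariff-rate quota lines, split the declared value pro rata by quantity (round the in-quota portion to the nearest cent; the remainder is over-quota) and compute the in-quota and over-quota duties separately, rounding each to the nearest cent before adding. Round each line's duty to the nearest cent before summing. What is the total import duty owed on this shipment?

$34,898.04

Line 1 (3171.44, Meron, 840 kg, $57,985.20):
Code 3171.44 is under a tariff-rate quota (threshold 1,414 kg). Quantity 840 kg is within the quota, so the in-quota rate 8% applies to the full value.
Duty = $57,985.20 × 8% = $4,638.82.
Line 2 (2416.52, Oreth, 3,752 kg, $90,835.92):
Base rate for 2416.52 is 3.5%.
Origin Oreth qualifies under the Bralon–Oreth agreement and 2416.52 is covered: preferential rate Free applies instead.
Duty = $90,835.92 × 0% = $0.00.
Line 3 (7211.95, Erion, 3,282 units, $106,172.70):
Base rate for 7211.95 is 28.5%.
Duty = $106,172.70 × 28.5% = $30,259.22.
Total = $4,638.82 + $0.00 + $30,259.22 = $34,898.04.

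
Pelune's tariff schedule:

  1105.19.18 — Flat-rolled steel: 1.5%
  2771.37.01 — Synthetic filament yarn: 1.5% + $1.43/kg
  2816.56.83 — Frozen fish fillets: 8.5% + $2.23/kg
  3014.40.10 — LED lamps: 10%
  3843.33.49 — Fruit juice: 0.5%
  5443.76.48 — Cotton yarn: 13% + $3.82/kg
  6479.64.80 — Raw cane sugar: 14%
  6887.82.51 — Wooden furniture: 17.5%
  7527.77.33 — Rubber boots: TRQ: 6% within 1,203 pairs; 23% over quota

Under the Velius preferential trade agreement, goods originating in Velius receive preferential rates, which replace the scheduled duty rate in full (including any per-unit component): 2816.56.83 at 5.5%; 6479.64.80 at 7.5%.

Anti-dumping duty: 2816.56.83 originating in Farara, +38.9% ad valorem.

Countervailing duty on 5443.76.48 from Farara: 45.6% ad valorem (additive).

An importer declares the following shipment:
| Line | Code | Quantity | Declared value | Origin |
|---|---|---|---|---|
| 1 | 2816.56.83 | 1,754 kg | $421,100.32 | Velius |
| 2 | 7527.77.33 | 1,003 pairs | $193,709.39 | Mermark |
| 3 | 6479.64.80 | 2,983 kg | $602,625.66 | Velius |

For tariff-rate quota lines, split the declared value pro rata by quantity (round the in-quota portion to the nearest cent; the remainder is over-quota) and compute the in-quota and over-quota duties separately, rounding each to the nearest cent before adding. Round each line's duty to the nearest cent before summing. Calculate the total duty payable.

Line 1 (2816.56.83, Velius, 1,754 kg, $421,100.32):
Base rate for 2816.56.83 is 8.5% + $2.23/kg.
Origin Velius qualifies under the Pelune–Velius agreement and 2816.56.83 is covered: preferential rate 5.5% applies instead.
The additional-duty order on 2816.56.83 targets Farara, not Velius; it does not apply.
Duty = $421,100.32 × 5.5% = $23,160.52.
Line 2 (7527.77.33, Mermark, 1,003 pairs, $193,709.39):
Code 7527.77.33 is under a tariff-rate quota (threshold 1,203 pairs). Quantity 1,003 pairs is within the quota, so the in-quota rate 6% applies to the full value.
Duty = $193,709.39 × 6% = $11,622.56.
Line 3 (6479.64.80, Velius, 2,983 kg, $602,625.66):
Base rate for 6479.64.80 is 14%.
Origin Velius qualifies under the Pelune–Velius agreement and 6479.64.80 is covered: preferential rate 7.5% applies instead.
Duty = $602,625.66 × 7.5% = $45,196.92.
Total = $23,160.52 + $11,622.56 + $45,196.92 = $79,980.00.

$79,980.00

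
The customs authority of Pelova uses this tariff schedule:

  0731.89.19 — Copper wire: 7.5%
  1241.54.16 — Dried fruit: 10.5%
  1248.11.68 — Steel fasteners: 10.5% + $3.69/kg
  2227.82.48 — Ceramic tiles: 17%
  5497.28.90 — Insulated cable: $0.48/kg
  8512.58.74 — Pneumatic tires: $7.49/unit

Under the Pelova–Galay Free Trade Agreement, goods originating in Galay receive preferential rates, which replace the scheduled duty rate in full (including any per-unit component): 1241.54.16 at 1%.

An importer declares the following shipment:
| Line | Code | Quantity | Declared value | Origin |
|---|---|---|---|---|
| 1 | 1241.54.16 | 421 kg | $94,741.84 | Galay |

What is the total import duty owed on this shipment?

Line 1 (1241.54.16, Galay, 421 kg, $94,741.84):
Base rate for 1241.54.16 is 10.5%.
Origin Galay qualifies under the Pelova–Galay agreement and 1241.54.16 is covered: preferential rate 1% applies instead.
Duty = $94,741.84 × 1% = $947.42.

$947.42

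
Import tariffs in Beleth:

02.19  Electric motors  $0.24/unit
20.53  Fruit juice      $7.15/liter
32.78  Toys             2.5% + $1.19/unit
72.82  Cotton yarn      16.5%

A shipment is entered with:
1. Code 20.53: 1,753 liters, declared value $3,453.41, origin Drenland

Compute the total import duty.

Line 1 (20.53, Drenland, 1,753 liters, $3,453.41):
Base rate for 20.53 is $7.15/liter.
Duty = 1,753 × $7.15 = $12,533.95.

$12,533.95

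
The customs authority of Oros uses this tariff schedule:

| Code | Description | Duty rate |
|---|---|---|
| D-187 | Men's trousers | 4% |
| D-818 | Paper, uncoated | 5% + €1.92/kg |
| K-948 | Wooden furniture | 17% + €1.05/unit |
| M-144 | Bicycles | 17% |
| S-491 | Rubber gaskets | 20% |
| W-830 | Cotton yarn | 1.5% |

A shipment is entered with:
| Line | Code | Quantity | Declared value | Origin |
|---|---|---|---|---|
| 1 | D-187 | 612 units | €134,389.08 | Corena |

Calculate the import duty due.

€5,375.56

Line 1 (D-187, Corena, 612 units, €134,389.08):
Base rate for D-187 is 4%.
Duty = €134,389.08 × 4% = €5,375.56.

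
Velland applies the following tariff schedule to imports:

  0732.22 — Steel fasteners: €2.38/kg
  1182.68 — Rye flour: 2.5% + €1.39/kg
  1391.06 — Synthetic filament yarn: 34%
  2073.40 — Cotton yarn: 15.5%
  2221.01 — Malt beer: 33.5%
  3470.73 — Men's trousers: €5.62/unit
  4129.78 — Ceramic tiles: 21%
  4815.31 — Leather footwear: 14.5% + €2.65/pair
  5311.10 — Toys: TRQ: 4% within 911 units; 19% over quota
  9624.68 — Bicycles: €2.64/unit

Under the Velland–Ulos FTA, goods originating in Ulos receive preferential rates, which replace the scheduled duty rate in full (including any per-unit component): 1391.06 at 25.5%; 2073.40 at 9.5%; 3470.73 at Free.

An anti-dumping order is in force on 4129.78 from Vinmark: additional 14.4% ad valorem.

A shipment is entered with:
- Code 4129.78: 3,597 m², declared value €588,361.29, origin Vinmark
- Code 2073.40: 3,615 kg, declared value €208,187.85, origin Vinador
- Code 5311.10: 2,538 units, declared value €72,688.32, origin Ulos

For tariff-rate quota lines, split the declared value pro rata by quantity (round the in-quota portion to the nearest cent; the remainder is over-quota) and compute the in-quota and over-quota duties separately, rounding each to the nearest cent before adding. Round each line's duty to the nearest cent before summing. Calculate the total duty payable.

€250,446.14

Line 1 (4129.78, Vinmark, 3,597 m², €588,361.29):
Base rate for 4129.78 is 21%.
Additional duty on 4129.78 from Vinmark: +14.4%. Applied ad valorem rate: 21% + 14.4% = 35.4%.
Duty = €588,361.29 × 35.4% = €208,279.90.
Line 2 (2073.40, Vinador, 3,615 kg, €208,187.85):
Base rate for 2073.40 is 15.5%.
2073.40 has an FTA preferential rate, but origin Vinador is not Ulos; base rate stands.
Duty = €208,187.85 × 15.5% = €32,269.12.
Line 3 (5311.10, Ulos, 2,538 units, €72,688.32):
Code 5311.10 is under a tariff-rate quota (threshold 911 units). In-quota: 911 units at 4%; over-quota: 1,627 units at 19%.
Pro-rata value split: in-quota = €72,688.32 × 911/2,538 = €26,091.04; over-quota = €72,688.32 − €26,091.04 = €46,597.28.
In-quota duty = €26,091.04 × 4% = €1,043.64. Over-quota duty = €46,597.28 × 19% = €8,853.48.
Line duty = €1,043.64 + €8,853.48 = €9,897.12.
Total = €208,279.90 + €32,269.12 + €9,897.12 = €250,446.14.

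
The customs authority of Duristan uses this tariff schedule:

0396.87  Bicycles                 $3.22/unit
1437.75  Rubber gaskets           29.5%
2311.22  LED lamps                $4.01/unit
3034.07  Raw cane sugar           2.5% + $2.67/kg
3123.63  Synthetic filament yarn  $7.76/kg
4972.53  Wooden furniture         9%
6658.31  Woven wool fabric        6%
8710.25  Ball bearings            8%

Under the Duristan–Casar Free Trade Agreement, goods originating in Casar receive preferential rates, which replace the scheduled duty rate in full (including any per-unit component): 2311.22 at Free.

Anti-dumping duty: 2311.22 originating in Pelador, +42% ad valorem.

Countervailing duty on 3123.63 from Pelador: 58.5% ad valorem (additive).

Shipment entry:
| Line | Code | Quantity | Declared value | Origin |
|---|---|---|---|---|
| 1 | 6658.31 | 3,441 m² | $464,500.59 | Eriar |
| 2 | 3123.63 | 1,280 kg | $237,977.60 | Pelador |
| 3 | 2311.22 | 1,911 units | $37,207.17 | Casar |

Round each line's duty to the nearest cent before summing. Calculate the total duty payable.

Line 1 (6658.31, Eriar, 3,441 m², $464,500.59):
Base rate for 6658.31 is 6%.
Duty = $464,500.59 × 6% = $27,870.04.
Line 2 (3123.63, Pelador, 1,280 kg, $237,977.60):
Base rate for 3123.63 is $7.76/kg.
Additional duty on 3123.63 from Pelador: +58.5% ad valorem. Applied ad valorem rate = 58.5%.
Duty = $237,977.60 × 58.5% + 1,280 × $7.76 = $149,149.70.
Line 3 (2311.22, Casar, 1,911 units, $37,207.17):
Base rate for 2311.22 is $4.01/unit.
Origin Casar qualifies under the Duristan–Casar agreement and 2311.22 is covered: preferential rate Free applies instead.
The additional-duty order on 2311.22 targets Pelador, not Casar; it does not apply.
Duty = $37,207.17 × 0% = $0.00.
Total = $27,870.04 + $149,149.70 + $0.00 = $177,019.74.

$177,019.74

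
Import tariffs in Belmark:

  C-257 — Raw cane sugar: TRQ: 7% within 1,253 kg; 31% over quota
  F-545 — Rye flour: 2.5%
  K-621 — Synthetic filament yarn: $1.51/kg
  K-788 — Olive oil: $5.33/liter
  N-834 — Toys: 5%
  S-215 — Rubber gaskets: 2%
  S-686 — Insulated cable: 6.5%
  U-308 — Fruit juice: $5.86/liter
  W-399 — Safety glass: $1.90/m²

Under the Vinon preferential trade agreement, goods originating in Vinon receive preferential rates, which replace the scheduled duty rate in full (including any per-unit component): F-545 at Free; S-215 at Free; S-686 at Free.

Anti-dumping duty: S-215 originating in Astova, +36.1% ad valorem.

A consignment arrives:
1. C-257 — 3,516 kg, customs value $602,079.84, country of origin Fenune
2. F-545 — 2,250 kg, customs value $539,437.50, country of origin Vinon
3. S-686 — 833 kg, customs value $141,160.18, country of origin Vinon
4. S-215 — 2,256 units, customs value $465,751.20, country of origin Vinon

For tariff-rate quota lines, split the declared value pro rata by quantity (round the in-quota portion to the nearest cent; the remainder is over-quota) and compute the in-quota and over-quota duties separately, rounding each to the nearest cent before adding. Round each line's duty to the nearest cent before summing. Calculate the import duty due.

$135,149.46

Line 1 (C-257, Fenune, 3,516 kg, $602,079.84):
Code C-257 is under a tariff-rate quota (threshold 1,253 kg). In-quota: 1,253 kg at 7%; over-quota: 2,263 kg at 31%.
Pro-rata value split: in-quota = $602,079.84 × 1,253/3,516 = $214,563.72; over-quota = $602,079.84 − $214,563.72 = $387,516.12.
In-quota duty = $214,563.72 × 7% = $15,019.46. Over-quota duty = $387,516.12 × 31% = $120,130.00.
Line duty = $15,019.46 + $120,130.00 = $135,149.46.
Line 2 (F-545, Vinon, 2,250 kg, $539,437.50):
Base rate for F-545 is 2.5%.
Origin Vinon qualifies under the Belmark–Vinon agreement and F-545 is covered: preferential rate Free applies instead.
Duty = $539,437.50 × 0% = $0.00.
Line 3 (S-686, Vinon, 833 kg, $141,160.18):
Base rate for S-686 is 6.5%.
Origin Vinon qualifies under the Belmark–Vinon agreement and S-686 is covered: preferential rate Free applies instead.
Duty = $141,160.18 × 0% = $0.00.
Line 4 (S-215, Vinon, 2,256 units, $465,751.20):
Base rate for S-215 is 2%.
Origin Vinon qualifies under the Belmark–Vinon agreement and S-215 is covered: preferential rate Free applies instead.
The additional-duty order on S-215 targets Astova, not Vinon; it does not apply.
Duty = $465,751.20 × 0% = $0.00.
Total = $135,149.46 + $0.00 + $0.00 + $0.00 = $135,149.46.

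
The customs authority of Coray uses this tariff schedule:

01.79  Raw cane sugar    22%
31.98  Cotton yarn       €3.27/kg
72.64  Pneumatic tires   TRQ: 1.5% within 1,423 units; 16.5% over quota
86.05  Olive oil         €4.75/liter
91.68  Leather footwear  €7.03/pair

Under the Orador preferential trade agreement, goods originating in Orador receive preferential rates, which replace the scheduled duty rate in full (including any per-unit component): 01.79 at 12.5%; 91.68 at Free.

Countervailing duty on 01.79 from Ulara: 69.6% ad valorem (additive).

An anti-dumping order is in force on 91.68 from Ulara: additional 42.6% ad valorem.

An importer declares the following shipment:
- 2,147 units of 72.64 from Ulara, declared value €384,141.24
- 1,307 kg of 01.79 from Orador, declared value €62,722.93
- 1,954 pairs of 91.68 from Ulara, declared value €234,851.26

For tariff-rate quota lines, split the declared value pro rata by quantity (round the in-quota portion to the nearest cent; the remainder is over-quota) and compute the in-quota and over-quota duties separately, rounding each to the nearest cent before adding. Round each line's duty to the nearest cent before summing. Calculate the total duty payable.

Line 1 (72.64, Ulara, 2,147 units, €384,141.24):
Code 72.64 is under a tariff-rate quota (threshold 1,423 units). In-quota: 1,423 units at 1.5%; over-quota: 724 units at 16.5%.
Pro-rata value split: in-quota = €384,141.24 × 1,423/2,147 = €254,603.16; over-quota = €384,141.24 − €254,603.16 = €129,538.08.
In-quota duty = €254,603.16 × 1.5% = €3,819.05. Over-quota duty = €129,538.08 × 16.5% = €21,373.78.
Line duty = €3,819.05 + €21,373.78 = €25,192.83.
Line 2 (01.79, Orador, 1,307 kg, €62,722.93):
Base rate for 01.79 is 22%.
Origin Orador qualifies under the Coray–Orador agreement and 01.79 is covered: preferential rate 12.5% applies instead.
The additional-duty order on 01.79 targets Ulara, not Orador; it does not apply.
Duty = €62,722.93 × 12.5% = €7,840.37.
Line 3 (91.68, Ulara, 1,954 pairs, €234,851.26):
Base rate for 91.68 is €7.03/pair.
91.68 has an FTA preferential rate, but origin Ulara is not Orador; base rate stands.
Additional duty on 91.68 from Ulara: +42.6% ad valorem. Applied ad valorem rate = 42.6%.
Duty = €234,851.26 × 42.6% + 1,954 × €7.03 = €113,783.26.
Total = €25,192.83 + €7,840.37 + €113,783.26 = €146,816.46.

€146,816.46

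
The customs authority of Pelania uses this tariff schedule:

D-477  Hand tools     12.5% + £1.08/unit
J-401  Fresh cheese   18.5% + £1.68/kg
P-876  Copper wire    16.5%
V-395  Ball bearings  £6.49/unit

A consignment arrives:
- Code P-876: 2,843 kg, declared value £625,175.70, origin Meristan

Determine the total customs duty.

Line 1 (P-876, Meristan, 2,843 kg, £625,175.70):
Base rate for P-876 is 16.5%.
Duty = £625,175.70 × 16.5% = £103,153.99.

£103,153.99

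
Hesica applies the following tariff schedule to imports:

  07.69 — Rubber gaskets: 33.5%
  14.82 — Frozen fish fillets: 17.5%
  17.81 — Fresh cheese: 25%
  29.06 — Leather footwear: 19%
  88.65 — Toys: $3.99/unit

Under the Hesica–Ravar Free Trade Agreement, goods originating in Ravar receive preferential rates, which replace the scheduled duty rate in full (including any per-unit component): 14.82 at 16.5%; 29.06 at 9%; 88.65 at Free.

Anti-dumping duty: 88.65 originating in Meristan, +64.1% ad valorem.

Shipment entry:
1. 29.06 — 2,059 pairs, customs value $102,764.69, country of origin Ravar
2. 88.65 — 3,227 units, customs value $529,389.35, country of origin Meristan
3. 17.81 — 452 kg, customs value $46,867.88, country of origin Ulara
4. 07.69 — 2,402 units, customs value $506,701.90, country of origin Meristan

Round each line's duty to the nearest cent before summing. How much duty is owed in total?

$542,925.23

Line 1 (29.06, Ravar, 2,059 pairs, $102,764.69):
Base rate for 29.06 is 19%.
Origin Ravar qualifies under the Hesica–Ravar agreement and 29.06 is covered: preferential rate 9% applies instead.
Duty = $102,764.69 × 9% = $9,248.82.
Line 2 (88.65, Meristan, 3,227 units, $529,389.35):
Base rate for 88.65 is $3.99/unit.
88.65 has an FTA preferential rate, but origin Meristan is not Ravar; base rate stands.
Additional duty on 88.65 from Meristan: +64.1% ad valorem. Applied ad valorem rate = 64.1%.
Duty = $529,389.35 × 64.1% + 3,227 × $3.99 = $352,214.30.
Line 3 (17.81, Ulara, 452 kg, $46,867.88):
Base rate for 17.81 is 25%.
Duty = $46,867.88 × 25% = $11,716.97.
Line 4 (07.69, Meristan, 2,402 units, $506,701.90):
Base rate for 07.69 is 33.5%.
Duty = $506,701.90 × 33.5% = $169,745.14.
Total = $9,248.82 + $352,214.30 + $11,716.97 + $169,745.14 = $542,925.23.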